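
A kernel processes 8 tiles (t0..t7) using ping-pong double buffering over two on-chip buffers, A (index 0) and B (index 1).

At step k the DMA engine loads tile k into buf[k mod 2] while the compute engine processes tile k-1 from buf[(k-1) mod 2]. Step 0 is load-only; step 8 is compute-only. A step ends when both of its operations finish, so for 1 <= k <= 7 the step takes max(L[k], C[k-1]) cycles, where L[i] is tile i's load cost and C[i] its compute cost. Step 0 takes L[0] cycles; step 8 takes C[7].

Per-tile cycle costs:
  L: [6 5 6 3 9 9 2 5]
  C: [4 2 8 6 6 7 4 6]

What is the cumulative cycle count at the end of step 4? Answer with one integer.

end_cycle[4] = 34

step 0: L[0]=6 → dur=6, Σ=6 | A=load:t0 B=idle [load-only]
step 1: L[1]=5 C[0]=4 → dur=5, Σ=11 | A=compute:t0 B=load:t1 [load-bound]
step 2: L[2]=6 C[1]=2 → dur=6, Σ=17 | A=load:t2 B=compute:t1 [load-bound]
step 3: L[3]=3 C[2]=8 → dur=8, Σ=25 | A=compute:t2 B=load:t3 [compute-bound]
step 4: L[4]=9 C[3]=6 → dur=9, Σ=34 | A=load:t4 B=compute:t3 [load-bound]
step 5: L[5]=9 C[4]=6 → dur=9, Σ=43 | A=compute:t4 B=load:t5 [load-bound]
step 6: L[6]=2 C[5]=7 → dur=7, Σ=50 | A=load:t6 B=compute:t5 [compute-bound]
step 7: L[7]=5 C[6]=4 → dur=5, Σ=55 | A=compute:t6 B=load:t7 [load-bound]
step 8: C[7]=6 → dur=6, Σ=61 | A=idle B=compute:t7 [compute-only]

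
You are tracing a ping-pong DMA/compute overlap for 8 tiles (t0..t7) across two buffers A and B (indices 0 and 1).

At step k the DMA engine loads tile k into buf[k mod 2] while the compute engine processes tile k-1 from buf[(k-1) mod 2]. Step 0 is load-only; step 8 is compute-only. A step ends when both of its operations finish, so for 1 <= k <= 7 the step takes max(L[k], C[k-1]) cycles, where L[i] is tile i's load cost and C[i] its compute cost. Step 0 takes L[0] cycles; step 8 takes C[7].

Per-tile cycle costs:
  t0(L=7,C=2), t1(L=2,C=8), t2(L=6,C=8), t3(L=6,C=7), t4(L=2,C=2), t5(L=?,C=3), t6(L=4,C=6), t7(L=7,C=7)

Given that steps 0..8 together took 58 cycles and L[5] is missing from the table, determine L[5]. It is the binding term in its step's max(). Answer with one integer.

L[5] = 8

step 0 = dur = L[0]=7 = 7
step 1 = dur = max(L[1]=2, C[0]=2) = 2
step 2 = dur = max(L[2]=6, C[1]=8) = 8
step 3 = dur = max(L[3]=6, C[2]=8) = 8
step 4 = dur = max(L[4]=2, C[3]=7) = 7
step 5 = dur = max(L[5]=?, C[4]=2) = L[5]  (unknown; binding)
step 6 = dur = max(L[6]=4, C[5]=3) = 4
step 7 = dur = max(L[7]=7, C[6]=6) = 7
step 8 = dur = C[7]=7 = 7
sum of known step durations = 50
dur[5] = total - known = 58 - 50 = 8
L[5] is the binding max in step 5, so L[5] = dur[5] = 8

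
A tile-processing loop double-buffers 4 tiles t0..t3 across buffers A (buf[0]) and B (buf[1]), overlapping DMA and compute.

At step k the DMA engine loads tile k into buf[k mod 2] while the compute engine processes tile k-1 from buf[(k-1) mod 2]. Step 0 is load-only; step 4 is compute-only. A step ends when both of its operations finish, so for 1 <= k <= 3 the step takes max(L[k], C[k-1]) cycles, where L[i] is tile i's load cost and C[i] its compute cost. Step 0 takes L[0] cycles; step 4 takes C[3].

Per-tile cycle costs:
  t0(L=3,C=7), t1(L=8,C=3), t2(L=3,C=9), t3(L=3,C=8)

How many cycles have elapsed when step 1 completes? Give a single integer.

k=0 load=t0/3c comp=- wait=3 total=3
k=1 load=t1/8c comp=t0/7c wait=8 total=11
k=2 load=t2/3c comp=t1/3c wait=3 total=14
k=3 load=t3/3c comp=t2/9c wait=9 total=23
k=4 load=- comp=t3/8c wait=8 total=31

end_cycle[1] = 11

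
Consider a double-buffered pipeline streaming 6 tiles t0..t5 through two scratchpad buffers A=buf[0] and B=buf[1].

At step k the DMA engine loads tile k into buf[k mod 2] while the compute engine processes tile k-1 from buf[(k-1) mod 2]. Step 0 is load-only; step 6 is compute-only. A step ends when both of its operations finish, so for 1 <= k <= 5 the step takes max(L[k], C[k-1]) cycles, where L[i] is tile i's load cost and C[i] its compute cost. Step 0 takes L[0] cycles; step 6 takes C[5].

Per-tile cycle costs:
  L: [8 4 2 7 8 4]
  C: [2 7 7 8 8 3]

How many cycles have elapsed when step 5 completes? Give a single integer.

step 0: L[0]=8 → dur=8, Σ=8 | A=load:t0 B=idle [load-only]
step 1: L[1]=4 C[0]=2 → dur=4, Σ=12 | A=compute:t0 B=load:t1 [load-bound]
step 2: L[2]=2 C[1]=7 → dur=7, Σ=19 | A=load:t2 B=compute:t1 [compute-bound]
step 3: L[3]=7 C[2]=7 → dur=7, Σ=26 | A=compute:t2 B=load:t3 [tied]
step 4: L[4]=8 C[3]=8 → dur=8, Σ=34 | A=load:t4 B=compute:t3 [tied]
step 5: L[5]=4 C[4]=8 → dur=8, Σ=42 | A=compute:t4 B=load:t5 [compute-bound]
step 6: C[5]=3 → dur=3, Σ=45 | A=idle B=compute:t5 [compute-only]

end_cycle[5] = 42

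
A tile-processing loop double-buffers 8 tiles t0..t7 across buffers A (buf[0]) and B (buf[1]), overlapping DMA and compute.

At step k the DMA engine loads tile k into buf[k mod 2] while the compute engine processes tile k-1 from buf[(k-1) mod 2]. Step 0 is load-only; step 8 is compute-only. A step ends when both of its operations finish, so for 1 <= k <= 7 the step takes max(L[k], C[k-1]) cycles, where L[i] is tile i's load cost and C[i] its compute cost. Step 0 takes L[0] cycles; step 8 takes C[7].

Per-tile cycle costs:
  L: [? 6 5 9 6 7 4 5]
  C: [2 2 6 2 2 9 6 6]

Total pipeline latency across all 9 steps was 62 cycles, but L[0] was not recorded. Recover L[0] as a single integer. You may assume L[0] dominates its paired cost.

step 0 → dur = L[0]=? = L[0]  (unknown; binding)
step 1 → dur = max(L[1]=6, C[0]=2) = 6
step 2 → dur = max(L[2]=5, C[1]=2) = 5
step 3 → dur = max(L[3]=9, C[2]=6) = 9
step 4 → dur = max(L[4]=6, C[3]=2) = 6
step 5 → dur = max(L[5]=7, C[4]=2) = 7
step 6 → dur = max(L[6]=4, C[5]=9) = 9
step 7 → dur = max(L[7]=5, C[6]=6) = 6
step 8 → dur = C[7]=6 = 6
sum of known step durations = 54
dur[0] = total - known = 62 - 54 = 8
L[0] is the binding max in step 0, so L[0] = dur[0] = 8

L[0] = 8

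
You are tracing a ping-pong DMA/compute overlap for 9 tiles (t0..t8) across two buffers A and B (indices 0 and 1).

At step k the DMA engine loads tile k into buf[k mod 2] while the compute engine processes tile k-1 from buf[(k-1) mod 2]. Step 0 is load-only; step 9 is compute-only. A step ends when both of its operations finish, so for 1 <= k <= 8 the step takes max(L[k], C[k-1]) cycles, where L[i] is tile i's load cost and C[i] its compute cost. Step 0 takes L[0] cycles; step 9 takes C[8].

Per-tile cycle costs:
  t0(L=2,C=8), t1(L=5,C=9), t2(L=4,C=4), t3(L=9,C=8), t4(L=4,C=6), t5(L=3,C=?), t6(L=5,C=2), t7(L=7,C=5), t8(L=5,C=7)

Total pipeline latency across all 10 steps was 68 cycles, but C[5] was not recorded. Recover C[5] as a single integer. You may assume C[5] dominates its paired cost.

C[5] = 7

step 0: dur = L[0]=2 = 2
step 1: dur = max(L[1]=5, C[0]=8) = 8
step 2: dur = max(L[2]=4, C[1]=9) = 9
step 3: dur = max(L[3]=9, C[2]=4) = 9
step 4: dur = max(L[4]=4, C[3]=8) = 8
step 5: dur = max(L[5]=3, C[4]=6) = 6
step 6: dur = max(L[6]=5, C[5]=?) = C[5]  (unknown; binding)
step 7: dur = max(L[7]=7, C[6]=2) = 7
step 8: dur = max(L[8]=5, C[7]=5) = 5
step 9: dur = C[8]=7 = 7
sum of known step durations = 61
dur[6] = total - known = 68 - 61 = 7
C[5] is the binding max in step 6, so C[5] = dur[6] = 7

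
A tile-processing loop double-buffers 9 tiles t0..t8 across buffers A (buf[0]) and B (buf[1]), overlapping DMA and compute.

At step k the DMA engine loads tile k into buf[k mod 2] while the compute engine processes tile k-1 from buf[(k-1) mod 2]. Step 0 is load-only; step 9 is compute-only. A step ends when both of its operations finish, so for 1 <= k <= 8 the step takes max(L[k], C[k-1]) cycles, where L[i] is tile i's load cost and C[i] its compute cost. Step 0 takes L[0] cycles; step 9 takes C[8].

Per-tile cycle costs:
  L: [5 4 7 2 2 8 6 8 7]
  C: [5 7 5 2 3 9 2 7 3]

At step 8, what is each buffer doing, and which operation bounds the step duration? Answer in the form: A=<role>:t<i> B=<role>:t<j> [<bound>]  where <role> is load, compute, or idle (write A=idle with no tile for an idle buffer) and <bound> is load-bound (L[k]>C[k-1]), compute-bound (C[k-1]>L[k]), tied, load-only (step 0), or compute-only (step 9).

step 0: L[0]=5 → dur=5, Σ=5 | A=load:t0 B=idle [load-only]
step 1: L[1]=4 C[0]=5 → dur=5, Σ=10 | A=compute:t0 B=load:t1 [compute-bound]
step 2: L[2]=7 C[1]=7 → dur=7, Σ=17 | A=load:t2 B=compute:t1 [tied]
step 3: L[3]=2 C[2]=5 → dur=5, Σ=22 | A=compute:t2 B=load:t3 [compute-bound]
step 4: L[4]=2 C[3]=2 → dur=2, Σ=24 | A=load:t4 B=compute:t3 [tied]
step 5: L[5]=8 C[4]=3 → dur=8, Σ=32 | A=compute:t4 B=load:t5 [load-bound]
step 6: L[6]=6 C[5]=9 → dur=9, Σ=41 | A=load:t6 B=compute:t5 [compute-bound]
step 7: L[7]=8 C[6]=2 → dur=8, Σ=49 | A=compute:t6 B=load:t7 [load-bound]
step 8: L[8]=7 C[7]=7 → dur=7, Σ=56 | A=load:t8 B=compute:t7 [tied]
step 9: C[8]=3 → dur=3, Σ=59 | A=compute:t8 B=idle [compute-only]

step 8: A=load:t8 B=compute:t7 [tied]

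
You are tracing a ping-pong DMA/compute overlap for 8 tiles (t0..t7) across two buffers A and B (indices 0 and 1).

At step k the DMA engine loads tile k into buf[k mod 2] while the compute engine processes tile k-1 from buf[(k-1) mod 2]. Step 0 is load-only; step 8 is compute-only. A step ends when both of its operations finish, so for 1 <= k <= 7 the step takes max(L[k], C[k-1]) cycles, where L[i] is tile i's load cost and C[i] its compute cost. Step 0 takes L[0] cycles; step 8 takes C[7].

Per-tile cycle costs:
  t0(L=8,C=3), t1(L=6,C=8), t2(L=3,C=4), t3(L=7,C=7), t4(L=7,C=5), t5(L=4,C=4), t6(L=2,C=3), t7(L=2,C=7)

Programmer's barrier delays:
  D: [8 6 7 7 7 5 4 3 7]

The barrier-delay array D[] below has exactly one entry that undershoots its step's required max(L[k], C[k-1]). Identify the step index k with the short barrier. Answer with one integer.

k=0 barrier L[0]=8→8c, D[0]=8 ok
k=1 barrier max(L[1]=6,C[0]=3)→6c, D[1]=6 ok
k=2 barrier max(L[2]=3,C[1]=8)→8c, D[2]=7 SHORT
k=3 barrier max(L[3]=7,C[2]=4)→7c, D[3]=7 ok
k=4 barrier max(L[4]=7,C[3]=7)→7c, D[4]=7 ok
k=5 barrier max(L[5]=4,C[4]=5)→5c, D[5]=5 ok
k=6 barrier max(L[6]=2,C[5]=4)→4c, D[6]=4 ok
k=7 barrier max(L[7]=2,C[6]=3)→3c, D[7]=3 ok
k=8 barrier C[7]=7→7c, D[8]=7 ok

hazard at step 2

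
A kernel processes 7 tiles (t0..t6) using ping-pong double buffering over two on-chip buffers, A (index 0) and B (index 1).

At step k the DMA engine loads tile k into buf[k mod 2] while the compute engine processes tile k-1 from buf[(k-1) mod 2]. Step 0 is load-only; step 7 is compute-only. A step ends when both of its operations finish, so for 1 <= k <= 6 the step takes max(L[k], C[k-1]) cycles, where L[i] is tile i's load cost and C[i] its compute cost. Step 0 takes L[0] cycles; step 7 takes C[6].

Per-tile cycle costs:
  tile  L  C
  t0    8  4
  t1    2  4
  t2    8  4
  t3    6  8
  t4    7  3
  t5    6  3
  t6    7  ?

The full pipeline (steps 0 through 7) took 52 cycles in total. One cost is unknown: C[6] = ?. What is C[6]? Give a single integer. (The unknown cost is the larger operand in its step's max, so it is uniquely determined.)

C[6] = 5

step 0: dur = L[0]=8 = 8
step 1: dur = max(L[1]=2, C[0]=4) = 4
step 2: dur = max(L[2]=8, C[1]=4) = 8
step 3: dur = max(L[3]=6, C[2]=4) = 6
step 4: dur = max(L[4]=7, C[3]=8) = 8
step 5: dur = max(L[5]=6, C[4]=3) = 6
step 6: dur = max(L[6]=7, C[5]=3) = 7
step 7: dur = C[6]=? = C[6]  (unknown; binding)
sum of known step durations = 47
dur[7] = total - known = 52 - 47 = 5
C[6] is the binding max in step 7, so C[6] = dur[7] = 5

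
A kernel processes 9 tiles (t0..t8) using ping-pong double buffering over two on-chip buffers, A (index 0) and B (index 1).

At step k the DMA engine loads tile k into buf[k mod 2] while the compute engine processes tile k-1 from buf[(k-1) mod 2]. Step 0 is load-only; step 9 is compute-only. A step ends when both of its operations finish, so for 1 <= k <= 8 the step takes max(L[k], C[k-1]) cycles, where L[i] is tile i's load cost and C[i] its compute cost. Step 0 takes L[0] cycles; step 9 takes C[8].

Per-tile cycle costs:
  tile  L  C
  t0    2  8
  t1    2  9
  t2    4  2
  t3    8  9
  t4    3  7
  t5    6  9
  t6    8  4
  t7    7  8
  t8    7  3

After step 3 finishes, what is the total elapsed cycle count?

[0] DMA t0→A (2c) ∥ CU idle ⇒ 2c, clock 2
[1] DMA t1→B (2c) ∥ CU A:t0 (8c) ⇒ 8c, clock 10
[2] DMA t2→A (4c) ∥ CU B:t1 (9c) ⇒ 9c, clock 19
[3] DMA t3→B (8c) ∥ CU A:t2 (2c) ⇒ 8c, clock 27
[4] DMA t4→A (3c) ∥ CU B:t3 (9c) ⇒ 9c, clock 36
[5] DMA t5→B (6c) ∥ CU A:t4 (7c) ⇒ 7c, clock 43
[6] DMA t6→A (8c) ∥ CU B:t5 (9c) ⇒ 9c, clock 52
[7] DMA t7→B (7c) ∥ CU A:t6 (4c) ⇒ 7c, clock 59
[8] DMA t8→A (7c) ∥ CU B:t7 (8c) ⇒ 8c, clock 67
[9] DMA idle ∥ CU A:t8 (3c) ⇒ 3c, clock 70

end_cycle[3] = 27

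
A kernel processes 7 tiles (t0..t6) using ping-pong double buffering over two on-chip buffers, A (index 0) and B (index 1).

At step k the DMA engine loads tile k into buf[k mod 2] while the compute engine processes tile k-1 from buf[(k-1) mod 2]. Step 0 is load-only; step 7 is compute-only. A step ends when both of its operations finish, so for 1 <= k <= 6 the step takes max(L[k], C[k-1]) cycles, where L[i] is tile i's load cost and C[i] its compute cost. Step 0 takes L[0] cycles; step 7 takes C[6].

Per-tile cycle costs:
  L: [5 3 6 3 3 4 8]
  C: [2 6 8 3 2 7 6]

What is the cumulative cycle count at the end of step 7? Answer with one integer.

end_cycle[7] = 43

[0] DMA t0→A (5c) ∥ CU idle ⇒ 5c, clock 5
[1] DMA t1→B (3c) ∥ CU A:t0 (2c) ⇒ 3c, clock 8
[2] DMA t2→A (6c) ∥ CU B:t1 (6c) ⇒ 6c, clock 14
[3] DMA t3→B (3c) ∥ CU A:t2 (8c) ⇒ 8c, clock 22
[4] DMA t4→A (3c) ∥ CU B:t3 (3c) ⇒ 3c, clock 25
[5] DMA t5→B (4c) ∥ CU A:t4 (2c) ⇒ 4c, clock 29
[6] DMA t6→A (8c) ∥ CU B:t5 (7c) ⇒ 8c, clock 37
[7] DMA idle ∥ CU A:t6 (6c) ⇒ 6c, clock 43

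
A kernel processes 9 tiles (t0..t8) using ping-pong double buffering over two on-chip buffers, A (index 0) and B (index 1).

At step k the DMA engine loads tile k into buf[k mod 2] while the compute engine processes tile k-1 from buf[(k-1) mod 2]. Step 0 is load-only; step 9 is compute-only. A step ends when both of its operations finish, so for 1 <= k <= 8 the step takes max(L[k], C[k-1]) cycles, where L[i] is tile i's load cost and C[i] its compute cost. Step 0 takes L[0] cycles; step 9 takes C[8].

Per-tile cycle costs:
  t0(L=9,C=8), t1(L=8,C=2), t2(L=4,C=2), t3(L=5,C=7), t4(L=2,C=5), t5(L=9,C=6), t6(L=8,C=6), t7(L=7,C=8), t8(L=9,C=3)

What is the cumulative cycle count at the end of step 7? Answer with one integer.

end_cycle[7] = 57

step 0: L[0]=9 → dur=9, Σ=9 | A=load:t0 B=idle [load-only]
step 1: L[1]=8 C[0]=8 → dur=8, Σ=17 | A=compute:t0 B=load:t1 [tied]
step 2: L[2]=4 C[1]=2 → dur=4, Σ=21 | A=load:t2 B=compute:t1 [load-bound]
step 3: L[3]=5 C[2]=2 → dur=5, Σ=26 | A=compute:t2 B=load:t3 [load-bound]
step 4: L[4]=2 C[3]=7 → dur=7, Σ=33 | A=load:t4 B=compute:t3 [compute-bound]
step 5: L[5]=9 C[4]=5 → dur=9, Σ=42 | A=compute:t4 B=load:t5 [load-bound]
step 6: L[6]=8 C[5]=6 → dur=8, Σ=50 | A=load:t6 B=compute:t5 [load-bound]
step 7: L[7]=7 C[6]=6 → dur=7, Σ=57 | A=compute:t6 B=load:t7 [load-bound]
step 8: L[8]=9 C[7]=8 → dur=9, Σ=66 | A=load:t8 B=compute:t7 [load-bound]
step 9: C[8]=3 → dur=3, Σ=69 | A=compute:t8 B=idle [compute-only]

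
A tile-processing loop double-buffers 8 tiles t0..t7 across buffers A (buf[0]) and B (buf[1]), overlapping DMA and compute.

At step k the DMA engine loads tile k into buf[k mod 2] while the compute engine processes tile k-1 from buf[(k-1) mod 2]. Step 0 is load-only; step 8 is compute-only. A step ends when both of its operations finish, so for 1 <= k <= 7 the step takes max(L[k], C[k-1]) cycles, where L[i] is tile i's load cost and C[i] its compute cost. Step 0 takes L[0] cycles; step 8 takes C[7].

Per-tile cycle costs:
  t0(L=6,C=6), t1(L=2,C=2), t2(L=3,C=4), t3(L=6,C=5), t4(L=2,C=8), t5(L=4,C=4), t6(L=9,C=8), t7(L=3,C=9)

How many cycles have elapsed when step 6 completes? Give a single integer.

step 0: L[0]=6 → dur=6, Σ=6 | A=load:t0 B=idle [load-only]
step 1: L[1]=2 C[0]=6 → dur=6, Σ=12 | A=compute:t0 B=load:t1 [compute-bound]
step 2: L[2]=3 C[1]=2 → dur=3, Σ=15 | A=load:t2 B=compute:t1 [load-bound]
step 3: L[3]=6 C[2]=4 → dur=6, Σ=21 | A=compute:t2 B=load:t3 [load-bound]
step 4: L[4]=2 C[3]=5 → dur=5, Σ=26 | A=load:t4 B=compute:t3 [compute-bound]
step 5: L[5]=4 C[4]=8 → dur=8, Σ=34 | A=compute:t4 B=load:t5 [compute-bound]
step 6: L[6]=9 C[5]=4 → dur=9, Σ=43 | A=load:t6 B=compute:t5 [load-bound]
step 7: L[7]=3 C[6]=8 → dur=8, Σ=51 | A=compute:t6 B=load:t7 [compute-bound]
step 8: C[7]=9 → dur=9, Σ=60 | A=idle B=compute:t7 [compute-only]

end_cycle[6] = 43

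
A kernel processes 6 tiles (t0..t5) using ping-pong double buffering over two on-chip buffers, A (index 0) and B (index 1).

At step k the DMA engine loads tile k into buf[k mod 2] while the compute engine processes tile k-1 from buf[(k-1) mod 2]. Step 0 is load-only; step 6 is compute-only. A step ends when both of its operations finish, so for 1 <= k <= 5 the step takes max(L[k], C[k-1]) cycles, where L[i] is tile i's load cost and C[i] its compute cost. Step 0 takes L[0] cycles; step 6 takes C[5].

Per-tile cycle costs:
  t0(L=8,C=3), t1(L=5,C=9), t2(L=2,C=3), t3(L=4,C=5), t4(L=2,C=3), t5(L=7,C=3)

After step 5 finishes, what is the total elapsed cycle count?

k=0 load=t0/8c comp=- wait=8 total=8
k=1 load=t1/5c comp=t0/3c wait=5 total=13
k=2 load=t2/2c comp=t1/9c wait=9 total=22
k=3 load=t3/4c comp=t2/3c wait=4 total=26
k=4 load=t4/2c comp=t3/5c wait=5 total=31
k=5 load=t5/7c comp=t4/3c wait=7 total=38
k=6 load=- comp=t5/3c wait=3 total=41

end_cycle[5] = 38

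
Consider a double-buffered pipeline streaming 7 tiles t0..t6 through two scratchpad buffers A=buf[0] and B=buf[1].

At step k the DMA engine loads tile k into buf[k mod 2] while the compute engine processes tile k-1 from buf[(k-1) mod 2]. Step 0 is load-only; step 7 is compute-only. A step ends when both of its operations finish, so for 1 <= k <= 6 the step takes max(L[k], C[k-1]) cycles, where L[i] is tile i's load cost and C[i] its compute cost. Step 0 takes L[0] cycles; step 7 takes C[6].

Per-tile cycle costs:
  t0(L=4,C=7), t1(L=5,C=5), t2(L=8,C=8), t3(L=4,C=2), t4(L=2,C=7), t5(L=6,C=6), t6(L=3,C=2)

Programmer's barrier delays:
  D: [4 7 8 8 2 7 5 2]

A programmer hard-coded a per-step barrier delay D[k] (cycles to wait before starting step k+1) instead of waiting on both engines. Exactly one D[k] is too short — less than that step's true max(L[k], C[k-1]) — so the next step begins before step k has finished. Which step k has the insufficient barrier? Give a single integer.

hazard at step 6

step 0: need L[0]=4 = 4; D[0]=4 ok
step 1: need max(L[1]=5,C[0]=7) = 7; D[1]=7 ok
step 2: need max(L[2]=8,C[1]=5) = 8; D[2]=8 ok
step 3: need max(L[3]=4,C[2]=8) = 8; D[3]=8 ok
step 4: need max(L[4]=2,C[3]=2) = 2; D[4]=2 ok
step 5: need max(L[5]=6,C[4]=7) = 7; D[5]=7 ok
step 6: need max(L[6]=3,C[5]=6) = 6; D[6]=5 SHORT
step 7: need C[6]=2 = 2; D[7]=2 ok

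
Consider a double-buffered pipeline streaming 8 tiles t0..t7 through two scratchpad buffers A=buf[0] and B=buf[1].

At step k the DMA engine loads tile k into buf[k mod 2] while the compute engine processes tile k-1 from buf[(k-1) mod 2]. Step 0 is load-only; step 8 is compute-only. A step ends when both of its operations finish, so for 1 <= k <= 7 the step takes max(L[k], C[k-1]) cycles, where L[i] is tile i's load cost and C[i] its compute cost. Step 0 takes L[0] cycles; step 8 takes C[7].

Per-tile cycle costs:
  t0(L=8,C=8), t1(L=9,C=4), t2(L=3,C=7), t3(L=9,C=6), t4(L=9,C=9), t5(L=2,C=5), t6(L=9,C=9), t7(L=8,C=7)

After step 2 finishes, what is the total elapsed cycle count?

[0] DMA t0→A (8c) ∥ CU idle ⇒ 8c, clock 8
[1] DMA t1→B (9c) ∥ CU A:t0 (8c) ⇒ 9c, clock 17
[2] DMA t2→A (3c) ∥ CU B:t1 (4c) ⇒ 4c, clock 21
[3] DMA t3→B (9c) ∥ CU A:t2 (7c) ⇒ 9c, clock 30
[4] DMA t4→A (9c) ∥ CU B:t3 (6c) ⇒ 9c, clock 39
[5] DMA t5→B (2c) ∥ CU A:t4 (9c) ⇒ 9c, clock 48
[6] DMA t6→A (9c) ∥ CU B:t5 (5c) ⇒ 9c, clock 57
[7] DMA t7→B (8c) ∥ CU A:t6 (9c) ⇒ 9c, clock 66
[8] DMA idle ∥ CU B:t7 (7c) ⇒ 7c, clock 73

end_cycle[2] = 21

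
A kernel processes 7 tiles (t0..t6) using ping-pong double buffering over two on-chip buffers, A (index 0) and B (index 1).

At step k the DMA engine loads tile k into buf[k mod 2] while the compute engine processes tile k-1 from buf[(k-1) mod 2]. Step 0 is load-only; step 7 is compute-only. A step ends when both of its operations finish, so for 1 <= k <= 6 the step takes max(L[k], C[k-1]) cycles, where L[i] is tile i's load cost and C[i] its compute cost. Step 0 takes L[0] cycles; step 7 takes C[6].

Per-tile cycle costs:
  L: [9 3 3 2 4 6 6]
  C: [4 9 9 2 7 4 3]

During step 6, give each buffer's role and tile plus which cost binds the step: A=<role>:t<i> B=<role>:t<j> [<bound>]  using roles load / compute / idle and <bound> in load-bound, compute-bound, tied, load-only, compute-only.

step 6: A=load:t6 B=compute:t5 [load-bound]

k=0 load=t0/9c comp=- wait=9 total=9
k=1 load=t1/3c comp=t0/4c wait=4 total=13
k=2 load=t2/3c comp=t1/9c wait=9 total=22
k=3 load=t3/2c comp=t2/9c wait=9 total=31
k=4 load=t4/4c comp=t3/2c wait=4 total=35
k=5 load=t5/6c comp=t4/7c wait=7 total=42
k=6 load=t6/6c comp=t5/4c wait=6 total=48
k=7 load=- comp=t6/3c wait=3 total=51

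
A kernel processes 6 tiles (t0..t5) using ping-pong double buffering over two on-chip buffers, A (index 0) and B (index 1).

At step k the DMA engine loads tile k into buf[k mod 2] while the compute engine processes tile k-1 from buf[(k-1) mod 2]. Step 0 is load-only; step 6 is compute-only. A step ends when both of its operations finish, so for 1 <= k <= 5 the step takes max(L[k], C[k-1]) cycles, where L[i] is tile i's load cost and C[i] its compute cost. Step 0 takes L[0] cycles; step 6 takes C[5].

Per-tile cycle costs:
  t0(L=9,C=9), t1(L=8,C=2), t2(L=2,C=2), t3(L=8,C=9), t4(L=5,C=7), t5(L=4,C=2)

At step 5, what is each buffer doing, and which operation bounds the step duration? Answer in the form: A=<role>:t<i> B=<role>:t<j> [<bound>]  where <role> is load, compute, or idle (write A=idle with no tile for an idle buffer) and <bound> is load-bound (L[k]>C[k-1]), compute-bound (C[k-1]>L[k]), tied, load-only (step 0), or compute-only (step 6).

  0. 9=9c; end=9; A:t0 B:-
  1. max(8,9)=9c; end=18; A:t0 B:t1
  2. max(2,2)=2c; end=20; A:t2 B:t1
  3. max(8,2)=8c; end=28; A:t2 B:t3
  4. max(5,9)=9c; end=37; A:t4 B:t3
  5. max(4,7)=7c; end=44; A:t4 B:t5
  6. 2=2c; end=46; A:t4 B:t5

step 5: A=compute:t4 B=load:t5 [compute-bound]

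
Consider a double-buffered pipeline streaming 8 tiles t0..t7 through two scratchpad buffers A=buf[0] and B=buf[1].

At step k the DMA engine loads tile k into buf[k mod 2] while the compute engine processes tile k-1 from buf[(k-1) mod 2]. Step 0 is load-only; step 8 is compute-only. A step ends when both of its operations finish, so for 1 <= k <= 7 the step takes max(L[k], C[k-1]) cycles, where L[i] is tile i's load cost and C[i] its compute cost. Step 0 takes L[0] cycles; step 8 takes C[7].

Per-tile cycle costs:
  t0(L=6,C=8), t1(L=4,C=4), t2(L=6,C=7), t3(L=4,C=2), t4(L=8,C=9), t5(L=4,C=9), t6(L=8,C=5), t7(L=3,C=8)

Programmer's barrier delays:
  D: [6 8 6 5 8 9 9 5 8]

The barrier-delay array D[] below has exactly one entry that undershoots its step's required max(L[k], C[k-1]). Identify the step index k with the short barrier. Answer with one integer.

hazard at step 3

step 0: need L[0]=6 = 6; D[0]=6 ok
step 1: need max(L[1]=4,C[0]=8) = 8; D[1]=8 ok
step 2: need max(L[2]=6,C[1]=4) = 6; D[2]=6 ok
step 3: need max(L[3]=4,C[2]=7) = 7; D[3]=5 SHORT
step 4: need max(L[4]=8,C[3]=2) = 8; D[4]=8 ok
step 5: need max(L[5]=4,C[4]=9) = 9; D[5]=9 ok
step 6: need max(L[6]=8,C[5]=9) = 9; D[6]=9 ok
step 7: need max(L[7]=3,C[6]=5) = 5; D[7]=5 ok
step 8: need C[7]=8 = 8; D[8]=8 ok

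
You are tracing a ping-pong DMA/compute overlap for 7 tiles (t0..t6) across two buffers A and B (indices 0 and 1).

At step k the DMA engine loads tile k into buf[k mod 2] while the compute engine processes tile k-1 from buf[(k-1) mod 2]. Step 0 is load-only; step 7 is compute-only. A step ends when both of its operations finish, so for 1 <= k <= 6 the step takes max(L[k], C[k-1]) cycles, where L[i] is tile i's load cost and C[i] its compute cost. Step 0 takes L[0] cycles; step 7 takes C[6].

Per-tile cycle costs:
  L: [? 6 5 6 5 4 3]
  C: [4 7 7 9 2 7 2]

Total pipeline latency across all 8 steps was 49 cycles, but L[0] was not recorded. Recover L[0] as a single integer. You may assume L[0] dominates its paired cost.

step 0: dur = L[0]=? = L[0]  (unknown; binding)
step 1: dur = max(L[1]=6, C[0]=4) = 6
step 2: dur = max(L[2]=5, C[1]=7) = 7
step 3: dur = max(L[3]=6, C[2]=7) = 7
step 4: dur = max(L[4]=5, C[3]=9) = 9
step 5: dur = max(L[5]=4, C[4]=2) = 4
step 6: dur = max(L[6]=3, C[5]=7) = 7
step 7: dur = C[6]=2 = 2
sum of known step durations = 42
dur[0] = total - known = 49 - 42 = 7
L[0] is the binding max in step 0, so L[0] = dur[0] = 7

L[0] = 7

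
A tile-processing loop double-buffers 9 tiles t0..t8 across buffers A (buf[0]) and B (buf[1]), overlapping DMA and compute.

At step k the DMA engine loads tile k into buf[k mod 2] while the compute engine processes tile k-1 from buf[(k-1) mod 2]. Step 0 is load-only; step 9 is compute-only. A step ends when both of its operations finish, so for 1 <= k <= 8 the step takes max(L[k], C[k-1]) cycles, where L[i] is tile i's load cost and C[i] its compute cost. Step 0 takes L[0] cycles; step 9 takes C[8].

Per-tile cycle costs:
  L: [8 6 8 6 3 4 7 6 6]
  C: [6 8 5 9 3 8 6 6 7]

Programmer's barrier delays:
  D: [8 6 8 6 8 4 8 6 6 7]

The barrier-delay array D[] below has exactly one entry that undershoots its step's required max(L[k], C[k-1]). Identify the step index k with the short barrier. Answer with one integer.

hazard at step 4

k=0 barrier L[0]=8→8c, D[0]=8 ok
k=1 barrier max(L[1]=6,C[0]=6)→6c, D[1]=6 ok
k=2 barrier max(L[2]=8,C[1]=8)→8c, D[2]=8 ok
k=3 barrier max(L[3]=6,C[2]=5)→6c, D[3]=6 ok
k=4 barrier max(L[4]=3,C[3]=9)→9c, D[4]=8 SHORT
k=5 barrier max(L[5]=4,C[4]=3)→4c, D[5]=4 ok
k=6 barrier max(L[6]=7,C[5]=8)→8c, D[6]=8 ok
k=7 barrier max(L[7]=6,C[6]=6)→6c, D[7]=6 ok
k=8 barrier max(L[8]=6,C[7]=6)→6c, D[8]=6 ok
k=9 barrier C[8]=7→7c, D[9]=7 ok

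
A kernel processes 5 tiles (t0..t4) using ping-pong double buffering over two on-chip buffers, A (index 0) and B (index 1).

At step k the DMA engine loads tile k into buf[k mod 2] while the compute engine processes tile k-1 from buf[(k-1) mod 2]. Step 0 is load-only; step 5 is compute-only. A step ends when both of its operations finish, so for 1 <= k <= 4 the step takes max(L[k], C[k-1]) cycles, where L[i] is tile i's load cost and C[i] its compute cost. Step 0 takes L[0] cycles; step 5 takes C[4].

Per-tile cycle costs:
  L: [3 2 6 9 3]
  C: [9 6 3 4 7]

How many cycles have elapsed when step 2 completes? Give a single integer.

k=0 load=t0/3c comp=- wait=3 total=3
k=1 load=t1/2c comp=t0/9c wait=9 total=12
k=2 load=t2/6c comp=t1/6c wait=6 total=18
k=3 load=t3/9c comp=t2/3c wait=9 total=27
k=4 load=t4/3c comp=t3/4c wait=4 total=31
k=5 load=- comp=t4/7c wait=7 total=38

end_cycle[2] = 18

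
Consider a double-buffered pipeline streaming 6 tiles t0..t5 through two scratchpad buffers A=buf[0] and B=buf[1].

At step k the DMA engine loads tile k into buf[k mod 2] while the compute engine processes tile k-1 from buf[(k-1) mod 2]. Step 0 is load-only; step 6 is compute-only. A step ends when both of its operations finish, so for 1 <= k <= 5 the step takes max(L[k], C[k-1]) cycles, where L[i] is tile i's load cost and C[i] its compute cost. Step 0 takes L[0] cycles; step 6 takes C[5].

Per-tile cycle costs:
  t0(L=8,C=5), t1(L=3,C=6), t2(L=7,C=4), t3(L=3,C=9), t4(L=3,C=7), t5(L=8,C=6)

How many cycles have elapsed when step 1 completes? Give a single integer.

k=0 load=t0/8c comp=- wait=8 total=8
k=1 load=t1/3c comp=t0/5c wait=5 total=13
k=2 load=t2/7c comp=t1/6c wait=7 total=20
k=3 load=t3/3c comp=t2/4c wait=4 total=24
k=4 load=t4/3c comp=t3/9c wait=9 total=33
k=5 load=t5/8c comp=t4/7c wait=8 total=41
k=6 load=- comp=t5/6c wait=6 total=47

end_cycle[1] = 13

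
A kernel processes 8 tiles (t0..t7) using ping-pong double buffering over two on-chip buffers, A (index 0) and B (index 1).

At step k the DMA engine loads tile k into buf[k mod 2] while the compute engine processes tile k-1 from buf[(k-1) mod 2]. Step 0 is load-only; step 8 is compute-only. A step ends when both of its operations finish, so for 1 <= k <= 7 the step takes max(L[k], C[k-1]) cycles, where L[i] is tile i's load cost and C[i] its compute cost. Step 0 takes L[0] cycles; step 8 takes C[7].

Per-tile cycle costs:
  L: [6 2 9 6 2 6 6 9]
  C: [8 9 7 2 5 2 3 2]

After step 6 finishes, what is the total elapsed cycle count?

[0] DMA t0→A (6c) ∥ CU idle ⇒ 6c, clock 6
[1] DMA t1→B (2c) ∥ CU A:t0 (8c) ⇒ 8c, clock 14
[2] DMA t2→A (9c) ∥ CU B:t1 (9c) ⇒ 9c, clock 23
[3] DMA t3→B (6c) ∥ CU A:t2 (7c) ⇒ 7c, clock 30
[4] DMA t4→A (2c) ∥ CU B:t3 (2c) ⇒ 2c, clock 32
[5] DMA t5→B (6c) ∥ CU A:t4 (5c) ⇒ 6c, clock 38
[6] DMA t6→A (6c) ∥ CU B:t5 (2c) ⇒ 6c, clock 44
[7] DMA t7→B (9c) ∥ CU A:t6 (3c) ⇒ 9c, clock 53
[8] DMA idle ∥ CU B:t7 (2c) ⇒ 2c, clock 55

end_cycle[6] = 44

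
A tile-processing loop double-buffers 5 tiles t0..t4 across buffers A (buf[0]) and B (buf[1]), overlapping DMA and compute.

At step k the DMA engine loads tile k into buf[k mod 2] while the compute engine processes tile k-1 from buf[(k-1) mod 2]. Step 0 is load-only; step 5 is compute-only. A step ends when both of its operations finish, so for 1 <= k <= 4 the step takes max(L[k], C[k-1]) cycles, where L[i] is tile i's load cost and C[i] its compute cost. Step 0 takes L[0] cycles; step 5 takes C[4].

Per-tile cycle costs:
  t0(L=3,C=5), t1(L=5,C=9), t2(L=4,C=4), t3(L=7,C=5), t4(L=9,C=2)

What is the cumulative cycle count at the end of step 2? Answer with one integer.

end_cycle[2] = 17

k=0 load=t0/3c comp=- wait=3 total=3
k=1 load=t1/5c comp=t0/5c wait=5 total=8
k=2 load=t2/4c comp=t1/9c wait=9 total=17
k=3 load=t3/7c comp=t2/4c wait=7 total=24
k=4 load=t4/9c comp=t3/5c wait=9 total=33
k=5 load=- comp=t4/2c wait=2 total=35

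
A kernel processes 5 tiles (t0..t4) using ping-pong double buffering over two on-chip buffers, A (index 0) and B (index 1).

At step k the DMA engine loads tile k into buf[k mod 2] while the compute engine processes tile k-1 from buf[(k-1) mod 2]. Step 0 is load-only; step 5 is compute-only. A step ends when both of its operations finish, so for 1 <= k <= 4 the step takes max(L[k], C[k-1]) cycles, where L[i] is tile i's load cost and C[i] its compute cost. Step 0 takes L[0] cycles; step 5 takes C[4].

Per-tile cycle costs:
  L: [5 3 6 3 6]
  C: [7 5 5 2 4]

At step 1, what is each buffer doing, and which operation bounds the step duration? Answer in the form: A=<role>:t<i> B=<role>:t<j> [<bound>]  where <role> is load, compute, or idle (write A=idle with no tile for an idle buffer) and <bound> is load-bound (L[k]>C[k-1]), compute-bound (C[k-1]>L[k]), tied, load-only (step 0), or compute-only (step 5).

[0] DMA t0→A (5c) ∥ CU idle ⇒ 5c, clock 5
[1] DMA t1→B (3c) ∥ CU A:t0 (7c) ⇒ 7c, clock 12
[2] DMA t2→A (6c) ∥ CU B:t1 (5c) ⇒ 6c, clock 18
[3] DMA t3→B (3c) ∥ CU A:t2 (5c) ⇒ 5c, clock 23
[4] DMA t4→A (6c) ∥ CU B:t3 (2c) ⇒ 6c, clock 29
[5] DMA idle ∥ CU A:t4 (4c) ⇒ 4c, clock 33

step 1: A=compute:t0 B=load:t1 [compute-bound]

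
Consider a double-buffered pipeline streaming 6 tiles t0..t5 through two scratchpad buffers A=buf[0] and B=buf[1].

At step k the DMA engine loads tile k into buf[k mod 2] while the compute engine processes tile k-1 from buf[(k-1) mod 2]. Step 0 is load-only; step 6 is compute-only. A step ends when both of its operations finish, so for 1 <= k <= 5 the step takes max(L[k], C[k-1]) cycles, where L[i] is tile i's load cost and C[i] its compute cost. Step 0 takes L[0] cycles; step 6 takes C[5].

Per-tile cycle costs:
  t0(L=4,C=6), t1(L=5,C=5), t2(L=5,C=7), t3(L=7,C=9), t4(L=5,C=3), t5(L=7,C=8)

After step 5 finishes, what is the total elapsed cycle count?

end_cycle[5] = 38

[0] DMA t0→A (4c) ∥ CU idle ⇒ 4c, clock 4
[1] DMA t1→B (5c) ∥ CU A:t0 (6c) ⇒ 6c, clock 10
[2] DMA t2→A (5c) ∥ CU B:t1 (5c) ⇒ 5c, clock 15
[3] DMA t3→B (7c) ∥ CU A:t2 (7c) ⇒ 7c, clock 22
[4] DMA t4→A (5c) ∥ CU B:t3 (9c) ⇒ 9c, clock 31
[5] DMA t5→B (7c) ∥ CU A:t4 (3c) ⇒ 7c, clock 38
[6] DMA idle ∥ CU B:t5 (8c) ⇒ 8c, clock 46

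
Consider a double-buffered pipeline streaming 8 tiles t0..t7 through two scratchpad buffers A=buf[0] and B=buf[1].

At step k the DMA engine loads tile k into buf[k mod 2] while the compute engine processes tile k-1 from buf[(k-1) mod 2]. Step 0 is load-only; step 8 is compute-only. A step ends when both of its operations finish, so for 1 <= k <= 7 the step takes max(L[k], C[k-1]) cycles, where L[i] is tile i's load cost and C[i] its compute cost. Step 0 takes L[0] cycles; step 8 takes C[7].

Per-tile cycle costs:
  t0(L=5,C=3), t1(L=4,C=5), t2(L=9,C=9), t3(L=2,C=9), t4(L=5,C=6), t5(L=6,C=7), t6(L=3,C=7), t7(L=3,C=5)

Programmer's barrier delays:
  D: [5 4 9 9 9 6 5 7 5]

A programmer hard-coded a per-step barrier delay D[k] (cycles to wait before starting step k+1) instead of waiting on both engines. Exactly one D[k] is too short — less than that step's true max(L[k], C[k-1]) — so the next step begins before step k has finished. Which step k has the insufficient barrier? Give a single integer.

step 0: need L[0]=5 = 5; D[0]=5 ok
step 1: need max(L[1]=4,C[0]=3) = 4; D[1]=4 ok
step 2: need max(L[2]=9,C[1]=5) = 9; D[2]=9 ok
step 3: need max(L[3]=2,C[2]=9) = 9; D[3]=9 ok
step 4: need max(L[4]=5,C[3]=9) = 9; D[4]=9 ok
step 5: need max(L[5]=6,C[4]=6) = 6; D[5]=6 ok
step 6: need max(L[6]=3,C[5]=7) = 7; D[6]=5 SHORT
step 7: need max(L[7]=3,C[6]=7) = 7; D[7]=7 ok
step 8: need C[7]=5 = 5; D[8]=5 ok

hazard at step 6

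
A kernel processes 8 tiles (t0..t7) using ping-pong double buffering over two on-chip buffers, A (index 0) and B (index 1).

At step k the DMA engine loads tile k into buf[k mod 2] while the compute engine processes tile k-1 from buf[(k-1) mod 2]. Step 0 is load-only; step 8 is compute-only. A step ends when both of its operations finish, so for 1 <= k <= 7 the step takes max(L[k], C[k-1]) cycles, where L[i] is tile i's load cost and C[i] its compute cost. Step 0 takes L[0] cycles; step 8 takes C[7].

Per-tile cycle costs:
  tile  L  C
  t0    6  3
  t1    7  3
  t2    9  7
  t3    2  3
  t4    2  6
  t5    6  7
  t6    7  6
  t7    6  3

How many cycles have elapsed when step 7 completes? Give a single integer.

end_cycle[7] = 51

  0. 6=6c; end=6; A:t0 B:-
  1. max(7,3)=7c; end=13; A:t0 B:t1
  2. max(9,3)=9c; end=22; A:t2 B:t1
  3. max(2,7)=7c; end=29; A:t2 B:t3
  4. max(2,3)=3c; end=32; A:t4 B:t3
  5. max(6,6)=6c; end=38; A:t4 B:t5
  6. max(7,7)=7c; end=45; A:t6 B:t5
  7. max(6,6)=6c; end=51; A:t6 B:t7
  8. 3=3c; end=54; A:t6 B:t7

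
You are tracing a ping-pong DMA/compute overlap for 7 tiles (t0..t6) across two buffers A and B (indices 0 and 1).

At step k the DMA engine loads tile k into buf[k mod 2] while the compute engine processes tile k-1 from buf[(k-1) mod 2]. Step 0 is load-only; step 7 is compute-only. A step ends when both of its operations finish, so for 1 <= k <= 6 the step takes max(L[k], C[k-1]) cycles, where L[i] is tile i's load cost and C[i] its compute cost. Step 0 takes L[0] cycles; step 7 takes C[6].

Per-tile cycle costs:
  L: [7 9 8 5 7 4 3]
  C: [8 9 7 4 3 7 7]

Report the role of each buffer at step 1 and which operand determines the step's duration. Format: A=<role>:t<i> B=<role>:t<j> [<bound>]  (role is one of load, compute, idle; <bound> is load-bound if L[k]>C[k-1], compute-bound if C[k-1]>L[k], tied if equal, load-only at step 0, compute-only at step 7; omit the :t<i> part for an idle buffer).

  0. 7=7c; end=7; A:t0 B:-
  1. max(9,8)=9c; end=16; A:t0 B:t1
  2. max(8,9)=9c; end=25; A:t2 B:t1
  3. max(5,7)=7c; end=32; A:t2 B:t3
  4. max(7,4)=7c; end=39; A:t4 B:t3
  5. max(4,3)=4c; end=43; A:t4 B:t5
  6. max(3,7)=7c; end=50; A:t6 B:t5
  7. 7=7c; end=57; A:t6 B:t5

step 1: A=compute:t0 B=load:t1 [load-bound]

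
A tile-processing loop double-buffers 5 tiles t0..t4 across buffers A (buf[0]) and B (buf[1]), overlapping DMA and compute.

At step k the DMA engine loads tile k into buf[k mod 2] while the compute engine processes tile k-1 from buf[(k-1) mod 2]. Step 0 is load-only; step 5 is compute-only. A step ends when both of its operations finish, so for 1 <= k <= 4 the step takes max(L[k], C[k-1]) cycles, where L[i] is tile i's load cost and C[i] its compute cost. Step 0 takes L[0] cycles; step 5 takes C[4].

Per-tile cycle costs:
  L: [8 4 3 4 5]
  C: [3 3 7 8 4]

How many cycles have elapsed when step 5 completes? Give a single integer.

end_cycle[5] = 34

k=0 load=t0/8c comp=- wait=8 total=8
k=1 load=t1/4c comp=t0/3c wait=4 total=12
k=2 load=t2/3c comp=t1/3c wait=3 total=15
k=3 load=t3/4c comp=t2/7c wait=7 total=22
k=4 load=t4/5c comp=t3/8c wait=8 total=30
k=5 load=- comp=t4/4c wait=4 total=34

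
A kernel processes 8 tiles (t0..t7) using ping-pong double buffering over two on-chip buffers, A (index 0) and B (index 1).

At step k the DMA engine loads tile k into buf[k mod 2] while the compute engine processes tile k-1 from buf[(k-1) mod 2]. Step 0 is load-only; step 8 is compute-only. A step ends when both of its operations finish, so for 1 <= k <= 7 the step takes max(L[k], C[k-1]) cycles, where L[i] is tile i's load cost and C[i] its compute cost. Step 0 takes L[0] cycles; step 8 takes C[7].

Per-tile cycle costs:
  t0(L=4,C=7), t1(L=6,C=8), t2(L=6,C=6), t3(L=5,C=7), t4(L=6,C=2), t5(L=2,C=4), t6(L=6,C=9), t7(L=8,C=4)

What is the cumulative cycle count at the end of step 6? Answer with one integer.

k=0 load=t0/4c comp=- wait=4 total=4
k=1 load=t1/6c comp=t0/7c wait=7 total=11
k=2 load=t2/6c comp=t1/8c wait=8 total=19
k=3 load=t3/5c comp=t2/6c wait=6 total=25
k=4 load=t4/6c comp=t3/7c wait=7 total=32
k=5 load=t5/2c comp=t4/2c wait=2 total=34
k=6 load=t6/6c comp=t5/4c wait=6 total=40
k=7 load=t7/8c comp=t6/9c wait=9 total=49
k=8 load=- comp=t7/4c wait=4 total=53

end_cycle[6] = 40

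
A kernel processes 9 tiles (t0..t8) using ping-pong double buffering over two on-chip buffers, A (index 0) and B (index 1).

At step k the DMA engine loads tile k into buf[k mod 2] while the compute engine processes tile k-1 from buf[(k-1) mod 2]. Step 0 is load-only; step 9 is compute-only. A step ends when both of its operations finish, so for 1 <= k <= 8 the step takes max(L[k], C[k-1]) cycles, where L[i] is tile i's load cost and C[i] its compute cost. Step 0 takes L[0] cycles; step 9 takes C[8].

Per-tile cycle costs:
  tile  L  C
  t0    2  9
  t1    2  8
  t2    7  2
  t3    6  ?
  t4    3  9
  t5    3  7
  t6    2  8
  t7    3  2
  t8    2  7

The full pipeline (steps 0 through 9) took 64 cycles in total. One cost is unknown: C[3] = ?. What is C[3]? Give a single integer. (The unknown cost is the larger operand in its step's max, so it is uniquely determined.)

C[3] = 6

step 0 | dur = L[0]=2 = 2
step 1 | dur = max(L[1]=2, C[0]=9) = 9
step 2 | dur = max(L[2]=7, C[1]=8) = 8
step 3 | dur = max(L[3]=6, C[2]=2) = 6
step 4 | dur = max(L[4]=3, C[3]=?) = C[3]  (unknown; binding)
step 5 | dur = max(L[5]=3, C[4]=9) = 9
step 6 | dur = max(L[6]=2, C[5]=7) = 7
step 7 | dur = max(L[7]=3, C[6]=8) = 8
step 8 | dur = max(L[8]=2, C[7]=2) = 2
step 9 | dur = C[8]=7 = 7
sum of known step durations = 58
dur[4] = total - known = 64 - 58 = 6
C[3] is the binding max in step 4, so C[3] = dur[4] = 6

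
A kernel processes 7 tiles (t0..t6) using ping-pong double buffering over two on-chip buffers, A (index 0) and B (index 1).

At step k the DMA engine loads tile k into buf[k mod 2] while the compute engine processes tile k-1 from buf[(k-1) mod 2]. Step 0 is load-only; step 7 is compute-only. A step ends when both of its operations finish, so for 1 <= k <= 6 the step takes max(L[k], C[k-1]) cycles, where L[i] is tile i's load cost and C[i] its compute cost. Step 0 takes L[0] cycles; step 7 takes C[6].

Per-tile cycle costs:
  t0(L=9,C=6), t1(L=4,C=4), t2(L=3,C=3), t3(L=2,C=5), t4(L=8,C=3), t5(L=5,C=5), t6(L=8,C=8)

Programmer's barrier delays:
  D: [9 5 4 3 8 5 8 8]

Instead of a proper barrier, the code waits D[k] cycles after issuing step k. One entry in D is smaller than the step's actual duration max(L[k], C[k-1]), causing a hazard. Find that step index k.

[0] required=L[0]=9=9 vs D=9 ok
[1] required=max(L[1]=4,C[0]=6)=6 vs D=5 SHORT
[2] required=max(L[2]=3,C[1]=4)=4 vs D=4 ok
[3] required=max(L[3]=2,C[2]=3)=3 vs D=3 ok
[4] required=max(L[4]=8,C[3]=5)=8 vs D=8 ok
[5] required=max(L[5]=5,C[4]=3)=5 vs D=5 ok
[6] required=max(L[6]=8,C[5]=5)=8 vs D=8 ok
[7] required=C[6]=8=8 vs D=8 ok

hazard at step 1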